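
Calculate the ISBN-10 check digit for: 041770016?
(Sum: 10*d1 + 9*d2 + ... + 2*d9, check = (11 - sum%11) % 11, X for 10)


Weighted sum: 150
150 mod 11 = 7

Check digit: 4


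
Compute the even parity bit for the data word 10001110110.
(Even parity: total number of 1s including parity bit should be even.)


Number of 1s in data: 6
Parity bit: 0

0


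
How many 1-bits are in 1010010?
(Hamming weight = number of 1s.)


Counting 1s in 1010010

3


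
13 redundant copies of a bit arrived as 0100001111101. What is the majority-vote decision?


Ones: 7 out of 13
Threshold: 7

1 (7/13 voted 1)


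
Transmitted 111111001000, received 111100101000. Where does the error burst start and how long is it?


XOR: 000011100000

Burst at position 4, length 3


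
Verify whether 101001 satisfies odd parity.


Number of 1s: 3

Yes, parity is correct (3 ones)


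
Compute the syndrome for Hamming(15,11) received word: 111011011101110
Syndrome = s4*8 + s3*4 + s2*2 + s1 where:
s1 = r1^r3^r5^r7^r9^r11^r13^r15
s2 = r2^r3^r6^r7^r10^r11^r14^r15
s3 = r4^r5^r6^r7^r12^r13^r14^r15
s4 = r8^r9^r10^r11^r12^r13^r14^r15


s1=1, s2=1, s3=1, s4=0

Syndrome = 7 (error at position 7)


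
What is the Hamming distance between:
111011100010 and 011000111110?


XOR: 100011011100
Count of 1s: 6

6


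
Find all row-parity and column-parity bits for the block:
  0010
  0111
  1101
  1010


Row parities: 1110
Column parities: 0010

Row P: 1110, Col P: 0010, Corner: 1


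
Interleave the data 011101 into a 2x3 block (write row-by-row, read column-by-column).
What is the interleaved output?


Matrix:
  011
  101
Read columns: 011011

011011


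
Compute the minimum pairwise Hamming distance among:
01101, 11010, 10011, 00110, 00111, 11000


Comparing all pairs, minimum distance: 1
Can detect 0 errors, correct 0 errors

1


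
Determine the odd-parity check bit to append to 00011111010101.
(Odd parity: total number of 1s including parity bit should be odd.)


Number of 1s in data: 8
Parity bit: 1

1


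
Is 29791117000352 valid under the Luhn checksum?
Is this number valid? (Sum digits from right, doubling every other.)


Luhn sum = 45
45 mod 10 = 5

Invalid (Luhn sum mod 10 = 5)


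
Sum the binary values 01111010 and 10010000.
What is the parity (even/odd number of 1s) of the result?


01111010 = 122
10010000 = 144
Sum = 266 = 100001010
1s count = 3

odd parity (3 ones in 100001010)


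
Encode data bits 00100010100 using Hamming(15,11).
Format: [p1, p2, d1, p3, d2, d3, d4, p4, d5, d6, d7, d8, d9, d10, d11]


Parity bits: p1=0, p2=0, p3=0, p4=0

000001000010100


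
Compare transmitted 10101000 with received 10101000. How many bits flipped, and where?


XOR: 00000000

0 errors (received matches sent)


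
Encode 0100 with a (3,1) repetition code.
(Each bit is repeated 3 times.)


Each bit -> 3 copies

000111000000


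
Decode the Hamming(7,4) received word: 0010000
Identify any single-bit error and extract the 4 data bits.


Syndrome = 3: error at position 3

Data: 0000 (corrected bit 3)


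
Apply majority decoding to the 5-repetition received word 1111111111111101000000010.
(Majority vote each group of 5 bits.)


Groups: 11111, 11111, 11110, 10000, 00010
Majority votes: 11100

11100


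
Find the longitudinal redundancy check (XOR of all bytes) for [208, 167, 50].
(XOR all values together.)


XOR chain: 208 ^ 167 ^ 50 = 69

69


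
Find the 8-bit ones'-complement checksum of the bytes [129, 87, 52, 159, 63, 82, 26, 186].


Sum = 784 mod 256 = 16
Complement = 239

239


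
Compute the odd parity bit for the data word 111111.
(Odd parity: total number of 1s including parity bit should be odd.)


Number of 1s in data: 6
Parity bit: 1

1


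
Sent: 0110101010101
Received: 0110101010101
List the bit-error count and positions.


XOR: 0000000000000

0 errors (received matches sent)


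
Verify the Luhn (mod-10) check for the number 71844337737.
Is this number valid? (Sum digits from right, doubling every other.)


Luhn sum = 63
63 mod 10 = 3

Invalid (Luhn sum mod 10 = 3)


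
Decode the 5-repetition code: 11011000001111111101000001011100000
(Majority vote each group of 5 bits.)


Groups: 11011, 00000, 11111, 11101, 00000, 10111, 00000
Majority votes: 1011010

1011010


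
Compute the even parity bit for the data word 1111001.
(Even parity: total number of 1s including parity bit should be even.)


Number of 1s in data: 5
Parity bit: 1

1


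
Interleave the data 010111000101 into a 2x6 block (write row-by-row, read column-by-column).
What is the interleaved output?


Matrix:
  010111
  000101
Read columns: 001000111011

001000111011


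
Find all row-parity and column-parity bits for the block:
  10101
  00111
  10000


Row parities: 111
Column parities: 00010

Row P: 111, Col P: 00010, Corner: 1


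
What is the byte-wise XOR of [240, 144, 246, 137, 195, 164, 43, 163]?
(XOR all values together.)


XOR chain: 240 ^ 144 ^ 246 ^ 137 ^ 195 ^ 164 ^ 43 ^ 163 = 240

240


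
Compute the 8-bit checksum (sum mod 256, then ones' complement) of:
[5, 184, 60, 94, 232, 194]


Sum = 769 mod 256 = 1
Complement = 254

254


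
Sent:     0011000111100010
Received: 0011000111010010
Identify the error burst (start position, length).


XOR: 0000000000110000

Burst at position 10, length 2


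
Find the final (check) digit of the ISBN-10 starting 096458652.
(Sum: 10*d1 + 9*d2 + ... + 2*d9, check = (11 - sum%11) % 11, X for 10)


Weighted sum: 270
270 mod 11 = 6

Check digit: 5


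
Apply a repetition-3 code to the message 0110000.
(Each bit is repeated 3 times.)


Each bit -> 3 copies

000111111000000000000


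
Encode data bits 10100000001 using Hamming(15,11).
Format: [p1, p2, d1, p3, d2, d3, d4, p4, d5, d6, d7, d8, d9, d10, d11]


Parity bits: p1=0, p2=1, p3=0, p4=1

011001010000001


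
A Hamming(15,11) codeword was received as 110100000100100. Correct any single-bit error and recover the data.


Syndrome = 0: no error detected

Data: 00000100100 (no errors)


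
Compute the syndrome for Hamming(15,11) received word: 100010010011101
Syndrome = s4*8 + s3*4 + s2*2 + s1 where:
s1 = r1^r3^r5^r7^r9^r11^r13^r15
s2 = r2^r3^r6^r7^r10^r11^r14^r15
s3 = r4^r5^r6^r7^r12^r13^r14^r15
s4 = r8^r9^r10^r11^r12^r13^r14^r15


s1=1, s2=0, s3=0, s4=1

Syndrome = 9 (error at position 9)


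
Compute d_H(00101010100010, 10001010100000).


XOR: 10100000000010
Count of 1s: 3

3


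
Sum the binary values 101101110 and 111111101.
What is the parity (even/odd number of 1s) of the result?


101101110 = 366
111111101 = 509
Sum = 875 = 1101101011
1s count = 7

odd parity (7 ones in 1101101011)


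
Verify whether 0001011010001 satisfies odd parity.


Number of 1s: 5

Yes, parity is correct (5 ones)


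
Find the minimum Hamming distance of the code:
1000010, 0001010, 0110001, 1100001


Comparing all pairs, minimum distance: 2
Can detect 1 errors, correct 0 errors

2


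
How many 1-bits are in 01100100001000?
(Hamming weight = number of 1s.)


Counting 1s in 01100100001000

4


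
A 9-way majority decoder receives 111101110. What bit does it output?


Ones: 7 out of 9
Threshold: 5

1 (7/9 voted 1)


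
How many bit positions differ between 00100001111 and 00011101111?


XOR: 00111100000
Count of 1s: 4

4


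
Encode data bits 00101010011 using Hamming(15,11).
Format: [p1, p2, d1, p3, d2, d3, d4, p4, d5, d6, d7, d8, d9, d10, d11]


Parity bits: p1=1, p2=0, p3=1, p4=0

100101001010011


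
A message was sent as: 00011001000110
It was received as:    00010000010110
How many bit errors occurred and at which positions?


XOR: 00001001010000

3 error(s) at position(s): 4, 7, 9


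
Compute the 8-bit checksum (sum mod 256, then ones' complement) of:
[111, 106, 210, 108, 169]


Sum = 704 mod 256 = 192
Complement = 63

63


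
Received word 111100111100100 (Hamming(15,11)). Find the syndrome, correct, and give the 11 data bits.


Syndrome = 5: error at position 5

Data: 11011100100 (corrected bit 5)


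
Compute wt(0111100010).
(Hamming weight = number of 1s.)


Counting 1s in 0111100010

5


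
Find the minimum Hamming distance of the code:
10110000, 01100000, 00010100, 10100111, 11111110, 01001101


Comparing all pairs, minimum distance: 3
Can detect 2 errors, correct 1 errors

3


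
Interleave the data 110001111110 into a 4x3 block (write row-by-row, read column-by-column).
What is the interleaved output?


Matrix:
  110
  001
  111
  110
Read columns: 101110110110

101110110110


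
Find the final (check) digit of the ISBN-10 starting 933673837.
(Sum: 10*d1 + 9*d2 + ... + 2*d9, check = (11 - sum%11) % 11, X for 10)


Weighted sum: 295
295 mod 11 = 9

Check digit: 2


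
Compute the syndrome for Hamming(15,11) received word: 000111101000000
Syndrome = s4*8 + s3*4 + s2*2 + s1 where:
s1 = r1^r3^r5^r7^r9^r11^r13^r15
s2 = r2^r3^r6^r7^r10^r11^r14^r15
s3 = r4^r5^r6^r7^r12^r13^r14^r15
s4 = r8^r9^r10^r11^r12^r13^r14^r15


s1=1, s2=0, s3=0, s4=1

Syndrome = 9 (error at position 9)


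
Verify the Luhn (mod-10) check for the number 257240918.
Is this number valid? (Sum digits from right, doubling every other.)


Luhn sum = 37
37 mod 10 = 7

Invalid (Luhn sum mod 10 = 7)


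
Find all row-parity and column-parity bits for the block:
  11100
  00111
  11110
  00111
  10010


Row parities: 11010
Column parities: 10000

Row P: 11010, Col P: 10000, Corner: 1


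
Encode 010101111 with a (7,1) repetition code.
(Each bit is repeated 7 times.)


Each bit -> 7 copies

000000011111110000000111111100000001111111111111111111111111111


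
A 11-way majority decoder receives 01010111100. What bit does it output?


Ones: 6 out of 11
Threshold: 6

1 (6/11 voted 1)


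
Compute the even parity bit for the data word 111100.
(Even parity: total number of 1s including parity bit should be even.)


Number of 1s in data: 4
Parity bit: 0

0


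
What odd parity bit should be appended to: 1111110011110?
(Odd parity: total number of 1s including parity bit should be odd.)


Number of 1s in data: 10
Parity bit: 1

1


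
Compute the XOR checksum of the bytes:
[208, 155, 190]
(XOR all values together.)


XOR chain: 208 ^ 155 ^ 190 = 245

245


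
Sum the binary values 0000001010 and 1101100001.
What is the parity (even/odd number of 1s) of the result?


0000001010 = 10
1101100001 = 865
Sum = 875 = 1101101011
1s count = 7

odd parity (7 ones in 1101101011)


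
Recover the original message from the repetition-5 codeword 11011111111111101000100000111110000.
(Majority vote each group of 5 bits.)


Groups: 11011, 11111, 11111, 01000, 10000, 01111, 10000
Majority votes: 1110010

1110010


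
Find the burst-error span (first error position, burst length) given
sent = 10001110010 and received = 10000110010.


XOR: 00001000000

Burst at position 4, length 1


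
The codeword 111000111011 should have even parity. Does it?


Number of 1s: 8

Yes, parity is correct (8 ones)


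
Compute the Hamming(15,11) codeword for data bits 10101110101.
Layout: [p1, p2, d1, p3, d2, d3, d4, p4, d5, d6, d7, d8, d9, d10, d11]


Parity bits: p1=1, p2=1, p3=1, p4=1

111101011110101


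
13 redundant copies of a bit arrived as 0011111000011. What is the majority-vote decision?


Ones: 7 out of 13
Threshold: 7

1 (7/13 voted 1)


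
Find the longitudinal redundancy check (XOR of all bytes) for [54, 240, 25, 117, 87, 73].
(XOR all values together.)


XOR chain: 54 ^ 240 ^ 25 ^ 117 ^ 87 ^ 73 = 180

180


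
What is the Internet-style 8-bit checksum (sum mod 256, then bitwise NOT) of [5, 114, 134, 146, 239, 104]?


Sum = 742 mod 256 = 230
Complement = 25

25


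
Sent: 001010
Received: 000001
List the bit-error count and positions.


XOR: 001011

3 error(s) at position(s): 2, 4, 5


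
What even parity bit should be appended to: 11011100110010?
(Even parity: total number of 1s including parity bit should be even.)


Number of 1s in data: 8
Parity bit: 0

0


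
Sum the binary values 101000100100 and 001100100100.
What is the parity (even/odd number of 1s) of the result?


101000100100 = 2596
001100100100 = 804
Sum = 3400 = 110101001000
1s count = 5

odd parity (5 ones in 110101001000)


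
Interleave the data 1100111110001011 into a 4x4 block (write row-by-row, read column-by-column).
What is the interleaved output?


Matrix:
  1100
  1111
  1000
  1011
Read columns: 1111110001010101

1111110001010101


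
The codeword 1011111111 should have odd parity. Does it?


Number of 1s: 9

Yes, parity is correct (9 ones)


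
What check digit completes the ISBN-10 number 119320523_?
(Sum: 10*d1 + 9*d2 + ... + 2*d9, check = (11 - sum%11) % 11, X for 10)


Weighted sum: 156
156 mod 11 = 2

Check digit: 9


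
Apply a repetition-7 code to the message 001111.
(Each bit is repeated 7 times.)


Each bit -> 7 copies

000000000000001111111111111111111111111111


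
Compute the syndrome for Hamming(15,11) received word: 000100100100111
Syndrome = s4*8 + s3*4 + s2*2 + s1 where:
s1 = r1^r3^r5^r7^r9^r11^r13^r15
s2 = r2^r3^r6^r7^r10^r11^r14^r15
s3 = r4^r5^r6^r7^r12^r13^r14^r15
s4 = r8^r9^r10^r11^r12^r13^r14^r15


s1=1, s2=0, s3=1, s4=0

Syndrome = 5 (error at position 5)


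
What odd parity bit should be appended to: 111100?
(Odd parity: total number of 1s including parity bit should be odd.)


Number of 1s in data: 4
Parity bit: 1

1


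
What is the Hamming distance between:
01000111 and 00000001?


XOR: 01000110
Count of 1s: 3

3


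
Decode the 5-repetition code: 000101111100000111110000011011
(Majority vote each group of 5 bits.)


Groups: 00010, 11111, 00000, 11111, 00000, 11011
Majority votes: 010101

010101


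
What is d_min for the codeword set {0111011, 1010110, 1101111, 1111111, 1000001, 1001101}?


Comparing all pairs, minimum distance: 1
Can detect 0 errors, correct 0 errors

1


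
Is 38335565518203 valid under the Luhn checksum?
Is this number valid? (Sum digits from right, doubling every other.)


Luhn sum = 51
51 mod 10 = 1

Invalid (Luhn sum mod 10 = 1)


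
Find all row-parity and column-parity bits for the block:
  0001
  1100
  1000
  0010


Row parities: 1011
Column parities: 0111

Row P: 1011, Col P: 0111, Corner: 1


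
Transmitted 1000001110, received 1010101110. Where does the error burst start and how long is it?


XOR: 0010100000

Burst at position 2, length 3


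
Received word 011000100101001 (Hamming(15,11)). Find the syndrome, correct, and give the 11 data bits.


Syndrome = 15: error at position 15

Data: 10010101000 (corrected bit 15)


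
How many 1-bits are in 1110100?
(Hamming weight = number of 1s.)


Counting 1s in 1110100

4


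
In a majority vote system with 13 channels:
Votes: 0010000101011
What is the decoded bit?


Ones: 5 out of 13
Threshold: 7

0 (5/13 voted 1)


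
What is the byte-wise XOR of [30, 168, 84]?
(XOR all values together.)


XOR chain: 30 ^ 168 ^ 84 = 226

226


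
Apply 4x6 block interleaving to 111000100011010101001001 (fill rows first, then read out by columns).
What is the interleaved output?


Matrix:
  111000
  100011
  010101
  001001
Read columns: 110010101001001001000111

110010101001001001000111


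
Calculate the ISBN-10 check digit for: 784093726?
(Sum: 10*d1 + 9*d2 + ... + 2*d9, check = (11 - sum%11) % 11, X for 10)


Weighted sum: 289
289 mod 11 = 3

Check digit: 8


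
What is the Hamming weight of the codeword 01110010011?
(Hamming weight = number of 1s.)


Counting 1s in 01110010011

6


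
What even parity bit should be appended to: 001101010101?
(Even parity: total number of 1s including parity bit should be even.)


Number of 1s in data: 6
Parity bit: 0

0


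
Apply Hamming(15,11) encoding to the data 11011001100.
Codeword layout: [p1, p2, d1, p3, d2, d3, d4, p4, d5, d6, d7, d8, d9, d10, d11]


Parity bits: p1=1, p2=0, p3=0, p4=1

101010111001100


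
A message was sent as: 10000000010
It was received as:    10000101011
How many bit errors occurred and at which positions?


XOR: 00000101001

3 error(s) at position(s): 5, 7, 10


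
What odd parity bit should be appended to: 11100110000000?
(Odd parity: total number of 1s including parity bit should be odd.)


Number of 1s in data: 5
Parity bit: 0

0


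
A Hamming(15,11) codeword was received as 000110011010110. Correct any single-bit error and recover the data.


Syndrome = 8: error at position 8

Data: 01001010110 (corrected bit 8)


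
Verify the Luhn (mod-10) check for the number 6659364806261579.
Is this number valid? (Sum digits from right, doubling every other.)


Luhn sum = 84
84 mod 10 = 4

Invalid (Luhn sum mod 10 = 4)


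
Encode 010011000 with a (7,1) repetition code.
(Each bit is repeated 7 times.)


Each bit -> 7 copies

000000011111110000000000000011111111111111000000000000000000000


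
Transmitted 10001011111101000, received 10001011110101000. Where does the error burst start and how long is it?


XOR: 00000000001000000

Burst at position 10, length 1


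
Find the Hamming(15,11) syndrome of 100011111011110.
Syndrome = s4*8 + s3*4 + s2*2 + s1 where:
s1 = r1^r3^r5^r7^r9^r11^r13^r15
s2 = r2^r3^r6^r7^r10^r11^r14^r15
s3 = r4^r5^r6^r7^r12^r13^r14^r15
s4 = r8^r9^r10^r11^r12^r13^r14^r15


s1=0, s2=0, s3=0, s4=0

Syndrome = 0 (no error)


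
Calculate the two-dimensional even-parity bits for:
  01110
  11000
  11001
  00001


Row parities: 1011
Column parities: 01110

Row P: 1011, Col P: 01110, Corner: 1


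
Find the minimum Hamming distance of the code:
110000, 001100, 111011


Comparing all pairs, minimum distance: 3
Can detect 2 errors, correct 1 errors

3


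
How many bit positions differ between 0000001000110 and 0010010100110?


XOR: 0010011100000
Count of 1s: 4

4


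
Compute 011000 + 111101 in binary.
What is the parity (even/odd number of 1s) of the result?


011000 = 24
111101 = 61
Sum = 85 = 1010101
1s count = 4

even parity (4 ones in 1010101)


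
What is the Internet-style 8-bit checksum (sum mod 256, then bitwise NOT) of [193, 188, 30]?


Sum = 411 mod 256 = 155
Complement = 100

100


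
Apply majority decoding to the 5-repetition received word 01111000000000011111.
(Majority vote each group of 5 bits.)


Groups: 01111, 00000, 00000, 11111
Majority votes: 1001

1001


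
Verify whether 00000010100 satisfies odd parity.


Number of 1s: 2

No, parity error (2 ones)


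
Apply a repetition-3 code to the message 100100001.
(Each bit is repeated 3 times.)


Each bit -> 3 copies

111000000111000000000000111


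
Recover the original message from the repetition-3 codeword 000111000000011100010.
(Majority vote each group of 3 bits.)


Groups: 000, 111, 000, 000, 011, 100, 010
Majority votes: 0100100

0100100


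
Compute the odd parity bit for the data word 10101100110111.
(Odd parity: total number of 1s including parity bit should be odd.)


Number of 1s in data: 9
Parity bit: 0

0


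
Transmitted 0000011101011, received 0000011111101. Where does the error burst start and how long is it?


XOR: 0000000010110

Burst at position 8, length 4


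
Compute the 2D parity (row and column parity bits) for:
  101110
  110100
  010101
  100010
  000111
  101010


Row parities: 011011
Column parities: 000000

Row P: 011011, Col P: 000000, Corner: 0


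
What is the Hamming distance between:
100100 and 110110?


XOR: 010010
Count of 1s: 2

2


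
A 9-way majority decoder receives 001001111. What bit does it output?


Ones: 5 out of 9
Threshold: 5

1 (5/9 voted 1)


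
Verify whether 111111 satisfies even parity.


Number of 1s: 6

Yes, parity is correct (6 ones)


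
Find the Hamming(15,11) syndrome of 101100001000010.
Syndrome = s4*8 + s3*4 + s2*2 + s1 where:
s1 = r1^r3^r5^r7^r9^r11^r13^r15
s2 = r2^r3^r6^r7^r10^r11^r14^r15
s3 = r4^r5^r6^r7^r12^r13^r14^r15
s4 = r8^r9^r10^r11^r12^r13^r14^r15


s1=1, s2=0, s3=0, s4=0

Syndrome = 1 (error at position 1)


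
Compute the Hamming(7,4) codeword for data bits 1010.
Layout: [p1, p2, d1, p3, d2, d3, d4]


Parity bits: p1=1, p2=0, p3=1

1011010


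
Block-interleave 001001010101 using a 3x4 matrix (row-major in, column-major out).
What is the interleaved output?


Matrix:
  0010
  0101
  0101
Read columns: 000011100011

000011100011


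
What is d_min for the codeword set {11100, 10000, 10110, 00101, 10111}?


Comparing all pairs, minimum distance: 1
Can detect 0 errors, correct 0 errors

1


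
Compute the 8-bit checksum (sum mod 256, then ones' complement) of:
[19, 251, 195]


Sum = 465 mod 256 = 209
Complement = 46

46


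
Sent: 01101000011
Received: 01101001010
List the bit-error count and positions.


XOR: 00000001001

2 error(s) at position(s): 7, 10


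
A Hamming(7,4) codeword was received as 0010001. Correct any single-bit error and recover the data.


Syndrome = 4: error at position 4

Data: 1001 (corrected bit 4)


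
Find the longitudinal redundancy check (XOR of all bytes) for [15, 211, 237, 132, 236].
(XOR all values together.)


XOR chain: 15 ^ 211 ^ 237 ^ 132 ^ 236 = 89

89


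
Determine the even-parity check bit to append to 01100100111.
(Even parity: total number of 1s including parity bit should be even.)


Number of 1s in data: 6
Parity bit: 0

0


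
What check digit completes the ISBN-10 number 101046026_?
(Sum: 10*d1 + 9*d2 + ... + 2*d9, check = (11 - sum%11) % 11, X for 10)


Weighted sum: 90
90 mod 11 = 2

Check digit: 9


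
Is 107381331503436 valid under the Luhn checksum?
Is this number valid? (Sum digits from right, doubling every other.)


Luhn sum = 57
57 mod 10 = 7

Invalid (Luhn sum mod 10 = 7)


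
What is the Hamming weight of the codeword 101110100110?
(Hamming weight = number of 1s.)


Counting 1s in 101110100110

7


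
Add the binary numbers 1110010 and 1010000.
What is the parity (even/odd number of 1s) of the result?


1110010 = 114
1010000 = 80
Sum = 194 = 11000010
1s count = 3

odd parity (3 ones in 11000010)


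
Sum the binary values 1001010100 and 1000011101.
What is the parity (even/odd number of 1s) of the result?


1001010100 = 596
1000011101 = 541
Sum = 1137 = 10001110001
1s count = 5

odd parity (5 ones in 10001110001)


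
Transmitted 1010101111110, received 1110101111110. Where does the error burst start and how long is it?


XOR: 0100000000000

Burst at position 1, length 1


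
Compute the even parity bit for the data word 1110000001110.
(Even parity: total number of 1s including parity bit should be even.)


Number of 1s in data: 6
Parity bit: 0

0


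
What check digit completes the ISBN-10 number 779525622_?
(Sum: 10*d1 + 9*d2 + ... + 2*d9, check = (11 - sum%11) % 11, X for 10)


Weighted sum: 311
311 mod 11 = 3

Check digit: 8


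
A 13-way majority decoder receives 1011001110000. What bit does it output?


Ones: 6 out of 13
Threshold: 7

0 (6/13 voted 1)


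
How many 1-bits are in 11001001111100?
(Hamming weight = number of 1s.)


Counting 1s in 11001001111100

8


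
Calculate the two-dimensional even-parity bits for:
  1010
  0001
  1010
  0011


Row parities: 0100
Column parities: 0010

Row P: 0100, Col P: 0010, Corner: 1


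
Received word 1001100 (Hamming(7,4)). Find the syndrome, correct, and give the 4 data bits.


Syndrome = 0: no error detected

Data: 0100 (no errors)


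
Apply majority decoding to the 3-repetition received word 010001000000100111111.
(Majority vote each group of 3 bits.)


Groups: 010, 001, 000, 000, 100, 111, 111
Majority votes: 0000011

0000011


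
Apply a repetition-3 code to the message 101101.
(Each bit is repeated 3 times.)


Each bit -> 3 copies

111000111111000111


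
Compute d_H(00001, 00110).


XOR: 00111
Count of 1s: 3

3


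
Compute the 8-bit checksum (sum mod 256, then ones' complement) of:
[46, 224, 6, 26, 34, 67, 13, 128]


Sum = 544 mod 256 = 32
Complement = 223

223


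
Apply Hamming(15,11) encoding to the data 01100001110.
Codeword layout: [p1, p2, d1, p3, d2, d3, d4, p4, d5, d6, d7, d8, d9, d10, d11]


Parity bits: p1=0, p2=0, p3=1, p4=1

000111010001110


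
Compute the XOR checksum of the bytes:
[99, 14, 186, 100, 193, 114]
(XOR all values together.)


XOR chain: 99 ^ 14 ^ 186 ^ 100 ^ 193 ^ 114 = 0

0


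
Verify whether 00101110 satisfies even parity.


Number of 1s: 4

Yes, parity is correct (4 ones)


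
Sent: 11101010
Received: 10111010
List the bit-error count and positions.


XOR: 01010000

2 error(s) at position(s): 1, 3


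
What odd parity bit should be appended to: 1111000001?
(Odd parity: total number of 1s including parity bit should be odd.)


Number of 1s in data: 5
Parity bit: 0

0


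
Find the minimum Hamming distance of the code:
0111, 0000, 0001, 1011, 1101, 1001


Comparing all pairs, minimum distance: 1
Can detect 0 errors, correct 0 errors

1


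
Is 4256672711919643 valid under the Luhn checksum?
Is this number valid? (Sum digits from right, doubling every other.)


Luhn sum = 77
77 mod 10 = 7

Invalid (Luhn sum mod 10 = 7)


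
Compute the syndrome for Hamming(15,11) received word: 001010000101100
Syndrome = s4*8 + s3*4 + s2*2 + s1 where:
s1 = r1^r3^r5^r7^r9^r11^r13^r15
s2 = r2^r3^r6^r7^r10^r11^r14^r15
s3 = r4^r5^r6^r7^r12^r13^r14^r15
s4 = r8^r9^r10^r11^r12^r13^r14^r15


s1=1, s2=0, s3=1, s4=1

Syndrome = 13 (error at position 13)


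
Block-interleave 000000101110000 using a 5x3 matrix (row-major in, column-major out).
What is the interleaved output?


Matrix:
  000
  000
  101
  110
  000
Read columns: 001100001000100

001100001000100


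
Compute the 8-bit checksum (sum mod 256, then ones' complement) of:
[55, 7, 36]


Sum = 98 mod 256 = 98
Complement = 157

157


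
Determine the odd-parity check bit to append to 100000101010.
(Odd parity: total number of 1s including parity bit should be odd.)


Number of 1s in data: 4
Parity bit: 1

1


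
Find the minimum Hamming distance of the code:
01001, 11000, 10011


Comparing all pairs, minimum distance: 2
Can detect 1 errors, correct 0 errors

2


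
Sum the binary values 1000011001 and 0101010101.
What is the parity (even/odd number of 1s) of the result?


1000011001 = 537
0101010101 = 341
Sum = 878 = 1101101110
1s count = 7

odd parity (7 ones in 1101101110)


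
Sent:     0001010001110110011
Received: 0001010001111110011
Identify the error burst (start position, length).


XOR: 0000000000001000000

Burst at position 12, length 1


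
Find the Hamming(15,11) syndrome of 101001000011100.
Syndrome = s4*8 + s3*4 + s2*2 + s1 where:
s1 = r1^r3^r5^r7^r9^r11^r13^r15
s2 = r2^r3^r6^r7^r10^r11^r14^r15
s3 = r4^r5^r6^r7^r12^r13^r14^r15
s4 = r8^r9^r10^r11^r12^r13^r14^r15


s1=0, s2=1, s3=1, s4=1

Syndrome = 14 (error at position 14)


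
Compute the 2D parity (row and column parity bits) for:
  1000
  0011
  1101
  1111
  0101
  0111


Row parities: 101001
Column parities: 1011

Row P: 101001, Col P: 1011, Corner: 1


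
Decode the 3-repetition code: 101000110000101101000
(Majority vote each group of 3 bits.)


Groups: 101, 000, 110, 000, 101, 101, 000
Majority votes: 1010110

1010110


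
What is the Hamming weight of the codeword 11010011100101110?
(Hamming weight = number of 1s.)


Counting 1s in 11010011100101110

10


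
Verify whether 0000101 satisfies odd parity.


Number of 1s: 2

No, parity error (2 ones)


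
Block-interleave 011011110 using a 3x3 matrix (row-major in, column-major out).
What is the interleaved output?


Matrix:
  011
  011
  110
Read columns: 001111110

001111110


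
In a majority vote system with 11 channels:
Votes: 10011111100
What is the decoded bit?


Ones: 7 out of 11
Threshold: 6

1 (7/11 voted 1)


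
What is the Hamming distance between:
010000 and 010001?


XOR: 000001
Count of 1s: 1

1


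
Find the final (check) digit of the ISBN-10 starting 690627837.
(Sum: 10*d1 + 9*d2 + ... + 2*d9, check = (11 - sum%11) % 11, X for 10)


Weighted sum: 285
285 mod 11 = 10

Check digit: 1


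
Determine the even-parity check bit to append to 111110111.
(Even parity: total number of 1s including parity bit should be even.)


Number of 1s in data: 8
Parity bit: 0

0


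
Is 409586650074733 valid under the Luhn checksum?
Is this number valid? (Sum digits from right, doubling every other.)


Luhn sum = 63
63 mod 10 = 3

Invalid (Luhn sum mod 10 = 3)


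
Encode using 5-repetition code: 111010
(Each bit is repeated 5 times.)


Each bit -> 5 copies

111111111111111000001111100000


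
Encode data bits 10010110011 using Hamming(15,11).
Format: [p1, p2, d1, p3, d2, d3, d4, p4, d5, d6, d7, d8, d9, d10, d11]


Parity bits: p1=0, p2=0, p3=1, p4=0

001100100110011


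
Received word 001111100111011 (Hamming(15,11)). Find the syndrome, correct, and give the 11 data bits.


Syndrome = 15: error at position 15

Data: 11110111010 (corrected bit 15)


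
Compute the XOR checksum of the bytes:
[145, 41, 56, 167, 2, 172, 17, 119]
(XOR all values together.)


XOR chain: 145 ^ 41 ^ 56 ^ 167 ^ 2 ^ 172 ^ 17 ^ 119 = 239

239


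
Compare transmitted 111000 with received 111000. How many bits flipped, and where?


XOR: 000000

0 errors (received matches sent)


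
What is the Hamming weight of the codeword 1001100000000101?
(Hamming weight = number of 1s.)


Counting 1s in 1001100000000101

5


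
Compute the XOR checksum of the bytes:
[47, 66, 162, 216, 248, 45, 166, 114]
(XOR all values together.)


XOR chain: 47 ^ 66 ^ 162 ^ 216 ^ 248 ^ 45 ^ 166 ^ 114 = 22

22


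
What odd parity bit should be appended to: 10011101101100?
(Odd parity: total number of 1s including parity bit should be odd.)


Number of 1s in data: 8
Parity bit: 1

1


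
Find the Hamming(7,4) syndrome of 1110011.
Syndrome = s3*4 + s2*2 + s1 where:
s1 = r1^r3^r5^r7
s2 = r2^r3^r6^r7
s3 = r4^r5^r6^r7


s1=1, s2=0, s3=0

Syndrome = 1 (error at position 1)


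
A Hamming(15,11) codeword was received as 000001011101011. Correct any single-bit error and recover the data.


Syndrome = 0: no error detected

Data: 00101101011 (no errors)


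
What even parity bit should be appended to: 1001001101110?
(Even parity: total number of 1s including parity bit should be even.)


Number of 1s in data: 7
Parity bit: 1

1


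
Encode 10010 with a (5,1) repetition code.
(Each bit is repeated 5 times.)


Each bit -> 5 copies

1111100000000001111100000


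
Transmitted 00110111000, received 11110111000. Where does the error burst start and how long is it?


XOR: 11000000000

Burst at position 0, length 2


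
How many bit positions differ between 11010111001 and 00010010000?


XOR: 11000101001
Count of 1s: 5

5


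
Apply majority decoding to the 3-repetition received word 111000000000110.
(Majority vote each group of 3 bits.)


Groups: 111, 000, 000, 000, 110
Majority votes: 10001

10001


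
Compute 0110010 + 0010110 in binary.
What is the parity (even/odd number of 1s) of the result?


0110010 = 50
0010110 = 22
Sum = 72 = 1001000
1s count = 2

even parity (2 ones in 1001000)


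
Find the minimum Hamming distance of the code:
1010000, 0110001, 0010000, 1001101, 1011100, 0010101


Comparing all pairs, minimum distance: 1
Can detect 0 errors, correct 0 errors

1


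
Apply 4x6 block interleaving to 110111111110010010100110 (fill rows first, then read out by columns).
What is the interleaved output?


Matrix:
  110111
  111110
  010010
  100110
Read columns: 110111100100110111111000

110111100100110111111000


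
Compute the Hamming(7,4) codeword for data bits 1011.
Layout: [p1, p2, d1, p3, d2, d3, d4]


Parity bits: p1=0, p2=1, p3=0

0110011


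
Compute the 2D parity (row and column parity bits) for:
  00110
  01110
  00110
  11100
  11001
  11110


Row parities: 010110
Column parities: 10101

Row P: 010110, Col P: 10101, Corner: 1


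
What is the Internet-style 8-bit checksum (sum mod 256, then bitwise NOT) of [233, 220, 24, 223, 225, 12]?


Sum = 937 mod 256 = 169
Complement = 86

86


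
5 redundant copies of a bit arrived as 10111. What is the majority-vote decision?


Ones: 4 out of 5
Threshold: 3

1 (4/5 voted 1)


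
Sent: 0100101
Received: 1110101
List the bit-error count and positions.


XOR: 1010000

2 error(s) at position(s): 0, 2


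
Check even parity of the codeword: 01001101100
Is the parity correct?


Number of 1s: 5

No, parity error (5 ones)


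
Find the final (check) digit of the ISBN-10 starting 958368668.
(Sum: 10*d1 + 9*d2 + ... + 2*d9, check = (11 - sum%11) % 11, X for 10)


Weighted sum: 354
354 mod 11 = 2

Check digit: 9


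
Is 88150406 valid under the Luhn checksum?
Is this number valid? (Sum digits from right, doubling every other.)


Luhn sum = 32
32 mod 10 = 2

Invalid (Luhn sum mod 10 = 2)


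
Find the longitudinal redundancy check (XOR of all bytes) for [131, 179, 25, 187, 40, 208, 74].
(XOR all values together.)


XOR chain: 131 ^ 179 ^ 25 ^ 187 ^ 40 ^ 208 ^ 74 = 32

32


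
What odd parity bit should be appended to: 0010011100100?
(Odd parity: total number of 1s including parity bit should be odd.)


Number of 1s in data: 5
Parity bit: 0

0


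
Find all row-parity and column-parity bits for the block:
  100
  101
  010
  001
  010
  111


Row parities: 101111
Column parities: 111

Row P: 101111, Col P: 111, Corner: 1


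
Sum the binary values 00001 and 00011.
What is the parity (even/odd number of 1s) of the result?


00001 = 1
00011 = 3
Sum = 4 = 100
1s count = 1

odd parity (1 ones in 100)


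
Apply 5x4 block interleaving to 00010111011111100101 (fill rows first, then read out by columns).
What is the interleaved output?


Matrix:
  0001
  0111
  0111
  1110
  0101
Read columns: 00010011110111011101

00010011110111011101


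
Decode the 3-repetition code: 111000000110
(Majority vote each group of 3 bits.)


Groups: 111, 000, 000, 110
Majority votes: 1001

1001


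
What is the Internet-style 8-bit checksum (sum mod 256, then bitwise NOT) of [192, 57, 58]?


Sum = 307 mod 256 = 51
Complement = 204

204


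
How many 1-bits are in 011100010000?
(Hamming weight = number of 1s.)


Counting 1s in 011100010000

4


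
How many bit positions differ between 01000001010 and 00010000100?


XOR: 01010001110
Count of 1s: 5

5


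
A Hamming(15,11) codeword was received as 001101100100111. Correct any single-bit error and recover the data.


Syndrome = 0: no error detected

Data: 10110100111 (no errors)


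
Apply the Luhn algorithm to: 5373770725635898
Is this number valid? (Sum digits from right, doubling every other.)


Luhn sum = 72
72 mod 10 = 2

Invalid (Luhn sum mod 10 = 2)


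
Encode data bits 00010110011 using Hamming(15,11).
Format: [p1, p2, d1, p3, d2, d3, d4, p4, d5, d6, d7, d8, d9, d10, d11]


Parity bits: p1=1, p2=1, p3=1, p4=0

110100100110011


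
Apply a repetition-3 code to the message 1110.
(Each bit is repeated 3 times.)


Each bit -> 3 copies

111111111000


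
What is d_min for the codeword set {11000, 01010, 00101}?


Comparing all pairs, minimum distance: 2
Can detect 1 errors, correct 0 errors

2


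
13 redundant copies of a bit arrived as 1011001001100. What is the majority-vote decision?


Ones: 6 out of 13
Threshold: 7

0 (6/13 voted 1)


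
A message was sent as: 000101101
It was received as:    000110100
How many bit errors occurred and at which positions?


XOR: 000011001

3 error(s) at position(s): 4, 5, 8


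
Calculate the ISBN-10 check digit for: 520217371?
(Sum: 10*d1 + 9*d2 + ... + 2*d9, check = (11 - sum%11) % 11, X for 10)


Weighted sum: 158
158 mod 11 = 4

Check digit: 7


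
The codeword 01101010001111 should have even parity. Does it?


Number of 1s: 8

Yes, parity is correct (8 ones)


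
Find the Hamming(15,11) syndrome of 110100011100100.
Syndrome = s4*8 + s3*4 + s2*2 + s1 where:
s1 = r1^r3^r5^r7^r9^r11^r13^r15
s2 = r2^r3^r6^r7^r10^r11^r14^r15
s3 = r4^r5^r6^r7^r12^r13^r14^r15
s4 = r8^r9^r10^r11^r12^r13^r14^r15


s1=1, s2=0, s3=0, s4=0

Syndrome = 1 (error at position 1)


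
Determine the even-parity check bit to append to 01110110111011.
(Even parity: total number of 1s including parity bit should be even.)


Number of 1s in data: 10
Parity bit: 0

0


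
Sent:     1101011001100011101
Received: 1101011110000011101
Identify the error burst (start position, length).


XOR: 0000000111100000000

Burst at position 7, length 4


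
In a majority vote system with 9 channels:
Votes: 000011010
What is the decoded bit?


Ones: 3 out of 9
Threshold: 5

0 (3/9 voted 1)


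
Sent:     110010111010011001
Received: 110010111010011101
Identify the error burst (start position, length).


XOR: 000000000000000100

Burst at position 15, length 1


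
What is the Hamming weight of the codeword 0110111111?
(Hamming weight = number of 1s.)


Counting 1s in 0110111111

8


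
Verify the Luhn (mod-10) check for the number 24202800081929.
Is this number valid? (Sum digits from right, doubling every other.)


Luhn sum = 56
56 mod 10 = 6

Invalid (Luhn sum mod 10 = 6)


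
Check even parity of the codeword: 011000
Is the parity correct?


Number of 1s: 2

Yes, parity is correct (2 ones)


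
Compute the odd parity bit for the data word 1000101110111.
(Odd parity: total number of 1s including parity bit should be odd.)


Number of 1s in data: 8
Parity bit: 1

1


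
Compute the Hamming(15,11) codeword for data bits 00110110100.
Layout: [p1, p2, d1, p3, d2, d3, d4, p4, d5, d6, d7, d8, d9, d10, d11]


Parity bits: p1=1, p2=0, p3=1, p4=1

100101110110100


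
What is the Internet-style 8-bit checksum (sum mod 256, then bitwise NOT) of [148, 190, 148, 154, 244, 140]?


Sum = 1024 mod 256 = 0
Complement = 255

255


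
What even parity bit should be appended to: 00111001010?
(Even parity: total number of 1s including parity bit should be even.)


Number of 1s in data: 5
Parity bit: 1

1


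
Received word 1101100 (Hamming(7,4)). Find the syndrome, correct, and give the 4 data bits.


Syndrome = 2: error at position 2

Data: 0100 (corrected bit 2)


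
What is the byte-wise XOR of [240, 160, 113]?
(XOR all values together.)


XOR chain: 240 ^ 160 ^ 113 = 33

33


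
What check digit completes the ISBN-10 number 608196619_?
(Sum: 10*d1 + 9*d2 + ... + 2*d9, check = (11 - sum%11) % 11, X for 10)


Weighted sum: 260
260 mod 11 = 7

Check digit: 4


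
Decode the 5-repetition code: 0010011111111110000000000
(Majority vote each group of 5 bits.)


Groups: 00100, 11111, 11111, 00000, 00000
Majority votes: 01100

01100


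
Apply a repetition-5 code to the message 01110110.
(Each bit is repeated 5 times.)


Each bit -> 5 copies

0000011111111111111100000111111111100000


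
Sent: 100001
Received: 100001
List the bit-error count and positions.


XOR: 000000

0 errors (received matches sent)


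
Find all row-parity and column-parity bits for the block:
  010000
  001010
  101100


Row parities: 101
Column parities: 110110

Row P: 101, Col P: 110110, Corner: 0
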